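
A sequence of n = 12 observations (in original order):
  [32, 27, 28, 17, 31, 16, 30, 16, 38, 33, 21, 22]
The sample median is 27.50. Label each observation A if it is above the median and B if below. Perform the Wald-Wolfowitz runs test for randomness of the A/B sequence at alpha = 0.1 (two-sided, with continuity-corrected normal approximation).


Step 1: Compute median = 27.50; label A = above, B = below.
Labels in order: ABABABABAABB  (n_A = 6, n_B = 6)
Step 2: Count runs R = 10.
Step 3: Under H0 (random ordering), E[R] = 2*n_A*n_B/(n_A+n_B) + 1 = 2*6*6/12 + 1 = 7.0000.
        Var[R] = 2*n_A*n_B*(2*n_A*n_B - n_A - n_B) / ((n_A+n_B)^2 * (n_A+n_B-1)) = 4320/1584 = 2.7273.
        SD[R] = 1.6514.
Step 4: Continuity-corrected z = (R - 0.5 - E[R]) / SD[R] = (10 - 0.5 - 7.0000) / 1.6514 = 1.5138.
Step 5: Two-sided p-value via normal approximation = 2*(1 - Phi(|z|)) = 0.130070.
Step 6: alpha = 0.1. fail to reject H0.

R = 10, z = 1.5138, p = 0.130070, fail to reject H0.


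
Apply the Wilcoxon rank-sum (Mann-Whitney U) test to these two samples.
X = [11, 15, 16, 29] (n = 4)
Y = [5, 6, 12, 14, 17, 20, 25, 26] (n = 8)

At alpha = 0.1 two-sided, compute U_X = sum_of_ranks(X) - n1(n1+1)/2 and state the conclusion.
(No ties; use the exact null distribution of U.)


Step 1: Combine and sort all 12 observations; assign midranks.
sorted (value, group): (5,Y), (6,Y), (11,X), (12,Y), (14,Y), (15,X), (16,X), (17,Y), (20,Y), (25,Y), (26,Y), (29,X)
ranks: 5->1, 6->2, 11->3, 12->4, 14->5, 15->6, 16->7, 17->8, 20->9, 25->10, 26->11, 29->12
Step 2: Rank sum for X: R1 = 3 + 6 + 7 + 12 = 28.
Step 3: U_X = R1 - n1(n1+1)/2 = 28 - 4*5/2 = 28 - 10 = 18.
       U_Y = n1*n2 - U_X = 32 - 18 = 14.
Step 4: No ties, so the exact null distribution of U (based on enumerating the C(12,4) = 495 equally likely rank assignments) gives the two-sided p-value.
Step 5: p-value = 0.808081; compare to alpha = 0.1. fail to reject H0.

U_X = 18, p = 0.808081, fail to reject H0 at alpha = 0.1.


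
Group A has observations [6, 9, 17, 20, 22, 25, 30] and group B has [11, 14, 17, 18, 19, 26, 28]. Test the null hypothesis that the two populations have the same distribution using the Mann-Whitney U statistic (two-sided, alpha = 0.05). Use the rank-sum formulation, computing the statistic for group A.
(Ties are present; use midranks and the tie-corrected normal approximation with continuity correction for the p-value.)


Step 1: Combine and sort all 14 observations; assign midranks.
sorted (value, group): (6,X), (9,X), (11,Y), (14,Y), (17,X), (17,Y), (18,Y), (19,Y), (20,X), (22,X), (25,X), (26,Y), (28,Y), (30,X)
ranks: 6->1, 9->2, 11->3, 14->4, 17->5.5, 17->5.5, 18->7, 19->8, 20->9, 22->10, 25->11, 26->12, 28->13, 30->14
Step 2: Rank sum for X: R1 = 1 + 2 + 5.5 + 9 + 10 + 11 + 14 = 52.5.
Step 3: U_X = R1 - n1(n1+1)/2 = 52.5 - 7*8/2 = 52.5 - 28 = 24.5.
       U_Y = n1*n2 - U_X = 49 - 24.5 = 24.5.
Step 4: Ties are present, so use the tie-corrected normal approximation (with continuity correction) for the p-value.
Step 5: p-value = 1.000000; compare to alpha = 0.05. fail to reject H0.

U_X = 24.5, p = 1.000000, fail to reject H0 at alpha = 0.05.


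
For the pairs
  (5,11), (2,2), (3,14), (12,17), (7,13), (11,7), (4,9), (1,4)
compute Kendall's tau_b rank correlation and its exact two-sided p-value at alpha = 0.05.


Step 1: Enumerate the 28 unordered pairs (i,j) with i<j and classify each by sign(x_j-x_i) * sign(y_j-y_i).
  (1,2):dx=-3,dy=-9->C; (1,3):dx=-2,dy=+3->D; (1,4):dx=+7,dy=+6->C; (1,5):dx=+2,dy=+2->C
  (1,6):dx=+6,dy=-4->D; (1,7):dx=-1,dy=-2->C; (1,8):dx=-4,dy=-7->C; (2,3):dx=+1,dy=+12->C
  (2,4):dx=+10,dy=+15->C; (2,5):dx=+5,dy=+11->C; (2,6):dx=+9,dy=+5->C; (2,7):dx=+2,dy=+7->C
  (2,8):dx=-1,dy=+2->D; (3,4):dx=+9,dy=+3->C; (3,5):dx=+4,dy=-1->D; (3,6):dx=+8,dy=-7->D
  (3,7):dx=+1,dy=-5->D; (3,8):dx=-2,dy=-10->C; (4,5):dx=-5,dy=-4->C; (4,6):dx=-1,dy=-10->C
  (4,7):dx=-8,dy=-8->C; (4,8):dx=-11,dy=-13->C; (5,6):dx=+4,dy=-6->D; (5,7):dx=-3,dy=-4->C
  (5,8):dx=-6,dy=-9->C; (6,7):dx=-7,dy=+2->D; (6,8):dx=-10,dy=-3->C; (7,8):dx=-3,dy=-5->C
Step 2: C = 20, D = 8, total pairs = 28.
Step 3: tau = (C - D)/(n(n-1)/2) = (20 - 8)/28 = 0.428571.
Step 4: Exact two-sided p-value (enumerate n! = 40320 permutations of y under H0): p = 0.178869.
Step 5: alpha = 0.05. fail to reject H0.

tau_b = 0.4286 (C=20, D=8), p = 0.178869, fail to reject H0.


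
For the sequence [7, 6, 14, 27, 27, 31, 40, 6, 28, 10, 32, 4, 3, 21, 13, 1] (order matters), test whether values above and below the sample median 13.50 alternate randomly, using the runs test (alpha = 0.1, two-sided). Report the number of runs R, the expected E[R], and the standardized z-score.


Step 1: Compute median = 13.50; label A = above, B = below.
Labels in order: BBAAAAABABABBABB  (n_A = 8, n_B = 8)
Step 2: Count runs R = 9.
Step 3: Under H0 (random ordering), E[R] = 2*n_A*n_B/(n_A+n_B) + 1 = 2*8*8/16 + 1 = 9.0000.
        Var[R] = 2*n_A*n_B*(2*n_A*n_B - n_A - n_B) / ((n_A+n_B)^2 * (n_A+n_B-1)) = 14336/3840 = 3.7333.
        SD[R] = 1.9322.
Step 4: R = E[R], so z = 0 with no continuity correction.
Step 5: Two-sided p-value via normal approximation = 2*(1 - Phi(|z|)) = 1.000000.
Step 6: alpha = 0.1. fail to reject H0.

R = 9, z = 0.0000, p = 1.000000, fail to reject H0.


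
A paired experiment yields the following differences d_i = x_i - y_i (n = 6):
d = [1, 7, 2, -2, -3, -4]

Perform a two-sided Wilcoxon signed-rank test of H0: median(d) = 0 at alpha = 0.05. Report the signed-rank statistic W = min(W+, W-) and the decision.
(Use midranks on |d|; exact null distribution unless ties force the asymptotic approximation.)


Step 1: Drop any zero differences (none here) and take |d_i|.
|d| = [1, 7, 2, 2, 3, 4]
Step 2: Midrank |d_i| (ties get averaged ranks).
ranks: |1|->1, |7|->6, |2|->2.5, |2|->2.5, |3|->4, |4|->5
Step 3: Attach original signs; sum ranks with positive sign and with negative sign.
W+ = 1 + 6 + 2.5 = 9.5
W- = 2.5 + 4 + 5 = 11.5
(Check: W+ + W- = 21 should equal n(n+1)/2 = 21.)
Step 4: Test statistic W = min(W+, W-) = 9.5.
Step 5: Ties in |d|, so use the tie-corrected normal approximation.
        E[W] = n(n+1)/4 = 6*7/4 = 10.5.
        Tie groups: |d|=2 (t=2); sum(t^3 - t) = 6.
        Var[W] = n(n+1)(2n+1)/24 - sum(t^3-t)/48 = 546/24 - 6/48 = 22.625.
        z = (W - E[W]) / sqrt(Var[W]) = (9.5 - 10.5) / 4.7566 = -0.2102.
        Two-sided p = 2*Phi(z) = 0.833484.
Step 6: alpha = 0.05. fail to reject H0.

W+ = 9.5, W- = 11.5, W = min = 9.5, p = 0.833484, fail to reject H0.


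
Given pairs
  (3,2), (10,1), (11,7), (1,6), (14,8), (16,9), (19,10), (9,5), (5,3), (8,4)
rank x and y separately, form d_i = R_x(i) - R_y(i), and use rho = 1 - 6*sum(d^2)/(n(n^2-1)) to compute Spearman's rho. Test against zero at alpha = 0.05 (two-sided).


Step 1: Rank x and y separately (midranks; no ties here).
rank(x): 3->2, 10->6, 11->7, 1->1, 14->8, 16->9, 19->10, 9->5, 5->3, 8->4
rank(y): 2->2, 1->1, 7->7, 6->6, 8->8, 9->9, 10->10, 5->5, 3->3, 4->4
Step 2: d_i = R_x(i) - R_y(i); compute d_i^2.
  (2-2)^2=0, (6-1)^2=25, (7-7)^2=0, (1-6)^2=25, (8-8)^2=0, (9-9)^2=0, (10-10)^2=0, (5-5)^2=0, (3-3)^2=0, (4-4)^2=0
sum(d^2) = 50.
Step 3: rho = 1 - 6*50 / (10*(10^2 - 1)) = 1 - 300/990 = 0.696970.
Step 4: Under H0, t = rho * sqrt((n-2)/(1-rho^2)) = 2.7490 ~ t(8).
Step 5: Two-sided p-value from the t-distribution with 8 df = 0.025097.
Step 6: alpha = 0.05. reject H0.

rho = 0.6970, p = 0.025097, reject H0 at alpha = 0.05.


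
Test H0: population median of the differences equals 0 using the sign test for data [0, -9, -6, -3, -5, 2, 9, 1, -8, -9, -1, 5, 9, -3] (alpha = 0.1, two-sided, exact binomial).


Step 1: Discard zero differences. Original n = 14; n_eff = number of nonzero differences = 13.
Nonzero differences (with sign): -9, -6, -3, -5, +2, +9, +1, -8, -9, -1, +5, +9, -3
Step 2: Count signs: positive = 5, negative = 8.
Step 3: Under H0: P(positive) = 0.5, so the number of positives S ~ Bin(13, 0.5).
Step 4: Two-sided exact p-value = sum of Bin(13,0.5) probabilities at or below the observed probability = 0.581055.
Step 5: alpha = 0.1. fail to reject H0.

n_eff = 13, pos = 5, neg = 8, p = 0.581055, fail to reject H0.


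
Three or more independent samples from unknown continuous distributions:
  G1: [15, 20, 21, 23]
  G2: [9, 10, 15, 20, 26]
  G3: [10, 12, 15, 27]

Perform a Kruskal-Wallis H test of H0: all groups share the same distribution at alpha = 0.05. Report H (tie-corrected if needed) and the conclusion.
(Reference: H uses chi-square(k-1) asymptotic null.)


Step 1: Combine all N = 13 observations and assign midranks.
sorted (value, group, rank): (9,G2,1), (10,G2,2.5), (10,G3,2.5), (12,G3,4), (15,G1,6), (15,G2,6), (15,G3,6), (20,G1,8.5), (20,G2,8.5), (21,G1,10), (23,G1,11), (26,G2,12), (27,G3,13)
Step 2: Sum ranks within each group.
R_1 = 35.5 (n_1 = 4)
R_2 = 30 (n_2 = 5)
R_3 = 25.5 (n_3 = 4)
Step 3: H = 12/(N(N+1)) * sum(R_i^2/n_i) - 3(N+1)
     = 12/(13*14) * (35.5^2/4 + 30^2/5 + 25.5^2/4) - 3*14
     = 0.065934 * 657.625 - 42
     = 1.359890.
Step 4: Ties present; correction factor C = 1 - 36/(13^3 - 13) = 0.983516. Corrected H = 1.359890 / 0.983516 = 1.382682.
Step 5: Under H0, H ~ chi^2(2); p-value = 0.500904.
Step 6: alpha = 0.05. fail to reject H0.

H = 1.3827, df = 2, p = 0.500904, fail to reject H0.


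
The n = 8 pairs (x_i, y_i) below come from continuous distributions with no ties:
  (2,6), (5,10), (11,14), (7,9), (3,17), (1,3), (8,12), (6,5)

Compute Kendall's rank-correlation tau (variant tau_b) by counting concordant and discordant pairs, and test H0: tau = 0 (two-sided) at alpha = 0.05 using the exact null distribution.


Step 1: Enumerate the 28 unordered pairs (i,j) with i<j and classify each by sign(x_j-x_i) * sign(y_j-y_i).
  (1,2):dx=+3,dy=+4->C; (1,3):dx=+9,dy=+8->C; (1,4):dx=+5,dy=+3->C; (1,5):dx=+1,dy=+11->C
  (1,6):dx=-1,dy=-3->C; (1,7):dx=+6,dy=+6->C; (1,8):dx=+4,dy=-1->D; (2,3):dx=+6,dy=+4->C
  (2,4):dx=+2,dy=-1->D; (2,5):dx=-2,dy=+7->D; (2,6):dx=-4,dy=-7->C; (2,7):dx=+3,dy=+2->C
  (2,8):dx=+1,dy=-5->D; (3,4):dx=-4,dy=-5->C; (3,5):dx=-8,dy=+3->D; (3,6):dx=-10,dy=-11->C
  (3,7):dx=-3,dy=-2->C; (3,8):dx=-5,dy=-9->C; (4,5):dx=-4,dy=+8->D; (4,6):dx=-6,dy=-6->C
  (4,7):dx=+1,dy=+3->C; (4,8):dx=-1,dy=-4->C; (5,6):dx=-2,dy=-14->C; (5,7):dx=+5,dy=-5->D
  (5,8):dx=+3,dy=-12->D; (6,7):dx=+7,dy=+9->C; (6,8):dx=+5,dy=+2->C; (7,8):dx=-2,dy=-7->C
Step 2: C = 20, D = 8, total pairs = 28.
Step 3: tau = (C - D)/(n(n-1)/2) = (20 - 8)/28 = 0.428571.
Step 4: Exact two-sided p-value (enumerate n! = 40320 permutations of y under H0): p = 0.178869.
Step 5: alpha = 0.05. fail to reject H0.

tau_b = 0.4286 (C=20, D=8), p = 0.178869, fail to reject H0.


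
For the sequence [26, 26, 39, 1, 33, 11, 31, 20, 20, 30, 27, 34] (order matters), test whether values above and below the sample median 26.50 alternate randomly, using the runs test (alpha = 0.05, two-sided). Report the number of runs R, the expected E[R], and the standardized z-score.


Step 1: Compute median = 26.50; label A = above, B = below.
Labels in order: BBABABABBAAA  (n_A = 6, n_B = 6)
Step 2: Count runs R = 8.
Step 3: Under H0 (random ordering), E[R] = 2*n_A*n_B/(n_A+n_B) + 1 = 2*6*6/12 + 1 = 7.0000.
        Var[R] = 2*n_A*n_B*(2*n_A*n_B - n_A - n_B) / ((n_A+n_B)^2 * (n_A+n_B-1)) = 4320/1584 = 2.7273.
        SD[R] = 1.6514.
Step 4: Continuity-corrected z = (R - 0.5 - E[R]) / SD[R] = (8 - 0.5 - 7.0000) / 1.6514 = 0.3028.
Step 5: Two-sided p-value via normal approximation = 2*(1 - Phi(|z|)) = 0.762069.
Step 6: alpha = 0.05. fail to reject H0.

R = 8, z = 0.3028, p = 0.762069, fail to reject H0.


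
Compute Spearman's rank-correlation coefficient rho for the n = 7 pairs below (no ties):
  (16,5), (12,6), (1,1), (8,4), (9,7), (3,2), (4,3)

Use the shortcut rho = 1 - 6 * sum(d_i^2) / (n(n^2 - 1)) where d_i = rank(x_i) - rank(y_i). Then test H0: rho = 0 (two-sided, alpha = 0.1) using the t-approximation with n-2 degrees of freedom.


Step 1: Rank x and y separately (midranks; no ties here).
rank(x): 16->7, 12->6, 1->1, 8->4, 9->5, 3->2, 4->3
rank(y): 5->5, 6->6, 1->1, 4->4, 7->7, 2->2, 3->3
Step 2: d_i = R_x(i) - R_y(i); compute d_i^2.
  (7-5)^2=4, (6-6)^2=0, (1-1)^2=0, (4-4)^2=0, (5-7)^2=4, (2-2)^2=0, (3-3)^2=0
sum(d^2) = 8.
Step 3: rho = 1 - 6*8 / (7*(7^2 - 1)) = 1 - 48/336 = 0.857143.
Step 4: Under H0, t = rho * sqrt((n-2)/(1-rho^2)) = 3.7210 ~ t(5).
Step 5: Two-sided p-value from the t-distribution with 5 df = 0.013697.
Step 6: alpha = 0.1. reject H0.

rho = 0.8571, p = 0.013697, reject H0 at alpha = 0.1.


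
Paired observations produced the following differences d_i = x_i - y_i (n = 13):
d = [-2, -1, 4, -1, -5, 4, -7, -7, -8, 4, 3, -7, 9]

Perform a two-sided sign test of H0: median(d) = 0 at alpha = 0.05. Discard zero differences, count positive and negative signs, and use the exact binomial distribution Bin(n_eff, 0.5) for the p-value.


Step 1: Discard zero differences. Original n = 13; n_eff = number of nonzero differences = 13.
Nonzero differences (with sign): -2, -1, +4, -1, -5, +4, -7, -7, -8, +4, +3, -7, +9
Step 2: Count signs: positive = 5, negative = 8.
Step 3: Under H0: P(positive) = 0.5, so the number of positives S ~ Bin(13, 0.5).
Step 4: Two-sided exact p-value = sum of Bin(13,0.5) probabilities at or below the observed probability = 0.581055.
Step 5: alpha = 0.05. fail to reject H0.

n_eff = 13, pos = 5, neg = 8, p = 0.581055, fail to reject H0.


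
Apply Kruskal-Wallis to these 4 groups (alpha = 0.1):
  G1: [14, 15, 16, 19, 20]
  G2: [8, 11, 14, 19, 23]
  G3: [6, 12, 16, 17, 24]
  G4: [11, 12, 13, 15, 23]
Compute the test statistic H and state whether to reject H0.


Step 1: Combine all N = 20 observations and assign midranks.
sorted (value, group, rank): (6,G3,1), (8,G2,2), (11,G2,3.5), (11,G4,3.5), (12,G3,5.5), (12,G4,5.5), (13,G4,7), (14,G1,8.5), (14,G2,8.5), (15,G1,10.5), (15,G4,10.5), (16,G1,12.5), (16,G3,12.5), (17,G3,14), (19,G1,15.5), (19,G2,15.5), (20,G1,17), (23,G2,18.5), (23,G4,18.5), (24,G3,20)
Step 2: Sum ranks within each group.
R_1 = 64 (n_1 = 5)
R_2 = 48 (n_2 = 5)
R_3 = 53 (n_3 = 5)
R_4 = 45 (n_4 = 5)
Step 3: H = 12/(N(N+1)) * sum(R_i^2/n_i) - 3(N+1)
     = 12/(20*21) * (64^2/5 + 48^2/5 + 53^2/5 + 45^2/5) - 3*21
     = 0.028571 * 2246.8 - 63
     = 1.194286.
Step 4: Ties present; correction factor C = 1 - 42/(20^3 - 20) = 0.994737. Corrected H = 1.194286 / 0.994737 = 1.200605.
Step 5: Under H0, H ~ chi^2(3); p-value = 0.752859.
Step 6: alpha = 0.1. fail to reject H0.

H = 1.2006, df = 3, p = 0.752859, fail to reject H0.


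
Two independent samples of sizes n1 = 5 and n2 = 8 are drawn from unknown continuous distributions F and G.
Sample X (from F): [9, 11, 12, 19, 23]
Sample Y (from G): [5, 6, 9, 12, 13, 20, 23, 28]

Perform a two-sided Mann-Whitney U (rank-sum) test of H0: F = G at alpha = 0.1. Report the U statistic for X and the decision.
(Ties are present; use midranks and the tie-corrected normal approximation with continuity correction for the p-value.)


Step 1: Combine and sort all 13 observations; assign midranks.
sorted (value, group): (5,Y), (6,Y), (9,X), (9,Y), (11,X), (12,X), (12,Y), (13,Y), (19,X), (20,Y), (23,X), (23,Y), (28,Y)
ranks: 5->1, 6->2, 9->3.5, 9->3.5, 11->5, 12->6.5, 12->6.5, 13->8, 19->9, 20->10, 23->11.5, 23->11.5, 28->13
Step 2: Rank sum for X: R1 = 3.5 + 5 + 6.5 + 9 + 11.5 = 35.5.
Step 3: U_X = R1 - n1(n1+1)/2 = 35.5 - 5*6/2 = 35.5 - 15 = 20.5.
       U_Y = n1*n2 - U_X = 40 - 20.5 = 19.5.
Step 4: Ties are present, so use the tie-corrected normal approximation (with continuity correction) for the p-value.
Step 5: p-value = 1.000000; compare to alpha = 0.1. fail to reject H0.

U_X = 20.5, p = 1.000000, fail to reject H0 at alpha = 0.1.


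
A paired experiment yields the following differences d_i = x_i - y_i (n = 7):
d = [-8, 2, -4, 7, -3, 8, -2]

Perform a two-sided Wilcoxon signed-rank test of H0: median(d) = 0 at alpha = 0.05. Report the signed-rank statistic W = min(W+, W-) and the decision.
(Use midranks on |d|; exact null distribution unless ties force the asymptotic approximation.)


Step 1: Drop any zero differences (none here) and take |d_i|.
|d| = [8, 2, 4, 7, 3, 8, 2]
Step 2: Midrank |d_i| (ties get averaged ranks).
ranks: |8|->6.5, |2|->1.5, |4|->4, |7|->5, |3|->3, |8|->6.5, |2|->1.5
Step 3: Attach original signs; sum ranks with positive sign and with negative sign.
W+ = 1.5 + 5 + 6.5 = 13
W- = 6.5 + 4 + 3 + 1.5 = 15
(Check: W+ + W- = 28 should equal n(n+1)/2 = 28.)
Step 4: Test statistic W = min(W+, W-) = 13.
Step 5: Ties in |d|, so use the tie-corrected normal approximation.
        E[W] = n(n+1)/4 = 7*8/4 = 14.
        Tie groups: |d|=2 (t=2), |d|=8 (t=2); sum(t^3 - t) = 12.
        Var[W] = n(n+1)(2n+1)/24 - sum(t^3-t)/48 = 840/24 - 12/48 = 34.75.
        z = (W - E[W]) / sqrt(Var[W]) = (13 - 14) / 5.8949 = -0.1696.
        Two-sided p = 2*Phi(z) = 0.865295.
Step 6: alpha = 0.05. fail to reject H0.

W+ = 13, W- = 15, W = min = 13, p = 0.865295, fail to reject H0.


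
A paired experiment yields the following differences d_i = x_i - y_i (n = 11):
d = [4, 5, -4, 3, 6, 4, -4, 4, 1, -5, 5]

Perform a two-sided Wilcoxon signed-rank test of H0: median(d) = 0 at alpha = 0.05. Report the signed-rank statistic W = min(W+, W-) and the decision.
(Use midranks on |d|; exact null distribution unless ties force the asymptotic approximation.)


Step 1: Drop any zero differences (none here) and take |d_i|.
|d| = [4, 5, 4, 3, 6, 4, 4, 4, 1, 5, 5]
Step 2: Midrank |d_i| (ties get averaged ranks).
ranks: |4|->5, |5|->9, |4|->5, |3|->2, |6|->11, |4|->5, |4|->5, |4|->5, |1|->1, |5|->9, |5|->9
Step 3: Attach original signs; sum ranks with positive sign and with negative sign.
W+ = 5 + 9 + 2 + 11 + 5 + 5 + 1 + 9 = 47
W- = 5 + 5 + 9 = 19
(Check: W+ + W- = 66 should equal n(n+1)/2 = 66.)
Step 4: Test statistic W = min(W+, W-) = 19.
Step 5: Ties in |d|, so use the tie-corrected normal approximation.
        E[W] = n(n+1)/4 = 11*12/4 = 33.
        Tie groups: |d|=4 (t=5), |d|=5 (t=3); sum(t^3 - t) = 144.
        Var[W] = n(n+1)(2n+1)/24 - sum(t^3-t)/48 = 3036/24 - 144/48 = 123.5.
        z = (W - E[W]) / sqrt(Var[W]) = (19 - 33) / 11.1131 = -1.2598.
        Two-sided p = 2*Phi(z) = 0.207749.
Step 6: alpha = 0.05. fail to reject H0.

W+ = 47, W- = 19, W = min = 19, p = 0.207749, fail to reject H0.


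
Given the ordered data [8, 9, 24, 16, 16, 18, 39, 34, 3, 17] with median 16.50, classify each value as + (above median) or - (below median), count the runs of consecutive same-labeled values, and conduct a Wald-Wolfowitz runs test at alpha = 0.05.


Step 1: Compute median = 16.50; label A = above, B = below.
Labels in order: BBABBAAABA  (n_A = 5, n_B = 5)
Step 2: Count runs R = 6.
Step 3: Under H0 (random ordering), E[R] = 2*n_A*n_B/(n_A+n_B) + 1 = 2*5*5/10 + 1 = 6.0000.
        Var[R] = 2*n_A*n_B*(2*n_A*n_B - n_A - n_B) / ((n_A+n_B)^2 * (n_A+n_B-1)) = 2000/900 = 2.2222.
        SD[R] = 1.4907.
Step 4: R = E[R], so z = 0 with no continuity correction.
Step 5: Two-sided p-value via normal approximation = 2*(1 - Phi(|z|)) = 1.000000.
Step 6: alpha = 0.05. fail to reject H0.

R = 6, z = 0.0000, p = 1.000000, fail to reject H0.


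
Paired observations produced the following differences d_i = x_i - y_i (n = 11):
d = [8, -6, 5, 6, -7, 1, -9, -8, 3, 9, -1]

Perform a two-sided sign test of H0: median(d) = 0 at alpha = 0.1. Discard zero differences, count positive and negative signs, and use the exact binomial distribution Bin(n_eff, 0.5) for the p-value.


Step 1: Discard zero differences. Original n = 11; n_eff = number of nonzero differences = 11.
Nonzero differences (with sign): +8, -6, +5, +6, -7, +1, -9, -8, +3, +9, -1
Step 2: Count signs: positive = 6, negative = 5.
Step 3: Under H0: P(positive) = 0.5, so the number of positives S ~ Bin(11, 0.5).
Step 4: Two-sided exact p-value = sum of Bin(11,0.5) probabilities at or below the observed probability = 1.000000.
Step 5: alpha = 0.1. fail to reject H0.

n_eff = 11, pos = 6, neg = 5, p = 1.000000, fail to reject H0.


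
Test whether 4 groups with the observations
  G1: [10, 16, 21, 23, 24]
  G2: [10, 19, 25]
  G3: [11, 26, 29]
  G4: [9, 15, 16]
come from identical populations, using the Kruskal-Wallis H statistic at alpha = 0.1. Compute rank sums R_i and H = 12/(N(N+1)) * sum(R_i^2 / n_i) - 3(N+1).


Step 1: Combine all N = 14 observations and assign midranks.
sorted (value, group, rank): (9,G4,1), (10,G1,2.5), (10,G2,2.5), (11,G3,4), (15,G4,5), (16,G1,6.5), (16,G4,6.5), (19,G2,8), (21,G1,9), (23,G1,10), (24,G1,11), (25,G2,12), (26,G3,13), (29,G3,14)
Step 2: Sum ranks within each group.
R_1 = 39 (n_1 = 5)
R_2 = 22.5 (n_2 = 3)
R_3 = 31 (n_3 = 3)
R_4 = 12.5 (n_4 = 3)
Step 3: H = 12/(N(N+1)) * sum(R_i^2/n_i) - 3(N+1)
     = 12/(14*15) * (39^2/5 + 22.5^2/3 + 31^2/3 + 12.5^2/3) - 3*15
     = 0.057143 * 845.367 - 45
     = 3.306667.
Step 4: Ties present; correction factor C = 1 - 12/(14^3 - 14) = 0.995604. Corrected H = 3.306667 / 0.995604 = 3.321266.
Step 5: Under H0, H ~ chi^2(3); p-value = 0.344694.
Step 6: alpha = 0.1. fail to reject H0.

H = 3.3213, df = 3, p = 0.344694, fail to reject H0.


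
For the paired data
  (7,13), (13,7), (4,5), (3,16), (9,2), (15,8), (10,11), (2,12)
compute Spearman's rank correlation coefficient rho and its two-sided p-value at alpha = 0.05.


Step 1: Rank x and y separately (midranks; no ties here).
rank(x): 7->4, 13->7, 4->3, 3->2, 9->5, 15->8, 10->6, 2->1
rank(y): 13->7, 7->3, 5->2, 16->8, 2->1, 8->4, 11->5, 12->6
Step 2: d_i = R_x(i) - R_y(i); compute d_i^2.
  (4-7)^2=9, (7-3)^2=16, (3-2)^2=1, (2-8)^2=36, (5-1)^2=16, (8-4)^2=16, (6-5)^2=1, (1-6)^2=25
sum(d^2) = 120.
Step 3: rho = 1 - 6*120 / (8*(8^2 - 1)) = 1 - 720/504 = -0.428571.
Step 4: Under H0, t = rho * sqrt((n-2)/(1-rho^2)) = -1.1619 ~ t(6).
Step 5: Two-sided p-value from the t-distribution with 6 df = 0.289403.
Step 6: alpha = 0.05. fail to reject H0.

rho = -0.4286, p = 0.289403, fail to reject H0 at alpha = 0.05.


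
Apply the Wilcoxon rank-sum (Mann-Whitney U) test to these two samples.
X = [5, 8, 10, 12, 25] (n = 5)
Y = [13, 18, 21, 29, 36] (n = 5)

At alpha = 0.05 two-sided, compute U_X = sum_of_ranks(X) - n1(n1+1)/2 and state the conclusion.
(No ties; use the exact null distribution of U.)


Step 1: Combine and sort all 10 observations; assign midranks.
sorted (value, group): (5,X), (8,X), (10,X), (12,X), (13,Y), (18,Y), (21,Y), (25,X), (29,Y), (36,Y)
ranks: 5->1, 8->2, 10->3, 12->4, 13->5, 18->6, 21->7, 25->8, 29->9, 36->10
Step 2: Rank sum for X: R1 = 1 + 2 + 3 + 4 + 8 = 18.
Step 3: U_X = R1 - n1(n1+1)/2 = 18 - 5*6/2 = 18 - 15 = 3.
       U_Y = n1*n2 - U_X = 25 - 3 = 22.
Step 4: No ties, so the exact null distribution of U (based on enumerating the C(10,5) = 252 equally likely rank assignments) gives the two-sided p-value.
Step 5: p-value = 0.055556; compare to alpha = 0.05. fail to reject H0.

U_X = 3, p = 0.055556, fail to reject H0 at alpha = 0.05.


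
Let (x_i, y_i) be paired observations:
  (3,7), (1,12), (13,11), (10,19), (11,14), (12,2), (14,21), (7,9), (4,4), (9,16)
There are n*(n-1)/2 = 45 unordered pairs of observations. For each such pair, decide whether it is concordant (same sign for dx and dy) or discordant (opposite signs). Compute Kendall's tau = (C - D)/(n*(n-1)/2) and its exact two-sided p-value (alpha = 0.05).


Step 1: Enumerate the 45 unordered pairs (i,j) with i<j and classify each by sign(x_j-x_i) * sign(y_j-y_i).
  (1,2):dx=-2,dy=+5->D; (1,3):dx=+10,dy=+4->C; (1,4):dx=+7,dy=+12->C; (1,5):dx=+8,dy=+7->C
  (1,6):dx=+9,dy=-5->D; (1,7):dx=+11,dy=+14->C; (1,8):dx=+4,dy=+2->C; (1,9):dx=+1,dy=-3->D
  (1,10):dx=+6,dy=+9->C; (2,3):dx=+12,dy=-1->D; (2,4):dx=+9,dy=+7->C; (2,5):dx=+10,dy=+2->C
  (2,6):dx=+11,dy=-10->D; (2,7):dx=+13,dy=+9->C; (2,8):dx=+6,dy=-3->D; (2,9):dx=+3,dy=-8->D
  (2,10):dx=+8,dy=+4->C; (3,4):dx=-3,dy=+8->D; (3,5):dx=-2,dy=+3->D; (3,6):dx=-1,dy=-9->C
  (3,7):dx=+1,dy=+10->C; (3,8):dx=-6,dy=-2->C; (3,9):dx=-9,dy=-7->C; (3,10):dx=-4,dy=+5->D
  (4,5):dx=+1,dy=-5->D; (4,6):dx=+2,dy=-17->D; (4,7):dx=+4,dy=+2->C; (4,8):dx=-3,dy=-10->C
  (4,9):dx=-6,dy=-15->C; (4,10):dx=-1,dy=-3->C; (5,6):dx=+1,dy=-12->D; (5,7):dx=+3,dy=+7->C
  (5,8):dx=-4,dy=-5->C; (5,9):dx=-7,dy=-10->C; (5,10):dx=-2,dy=+2->D; (6,7):dx=+2,dy=+19->C
  (6,8):dx=-5,dy=+7->D; (6,9):dx=-8,dy=+2->D; (6,10):dx=-3,dy=+14->D; (7,8):dx=-7,dy=-12->C
  (7,9):dx=-10,dy=-17->C; (7,10):dx=-5,dy=-5->C; (8,9):dx=-3,dy=-5->C; (8,10):dx=+2,dy=+7->C
  (9,10):dx=+5,dy=+12->C
Step 2: C = 28, D = 17, total pairs = 45.
Step 3: tau = (C - D)/(n(n-1)/2) = (28 - 17)/45 = 0.244444.
Step 4: Exact two-sided p-value (enumerate n! = 3628800 permutations of y under H0): p = 0.380720.
Step 5: alpha = 0.05. fail to reject H0.

tau_b = 0.2444 (C=28, D=17), p = 0.380720, fail to reject H0.


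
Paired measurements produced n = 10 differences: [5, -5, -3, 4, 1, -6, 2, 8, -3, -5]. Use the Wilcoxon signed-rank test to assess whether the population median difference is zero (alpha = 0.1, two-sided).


Step 1: Drop any zero differences (none here) and take |d_i|.
|d| = [5, 5, 3, 4, 1, 6, 2, 8, 3, 5]
Step 2: Midrank |d_i| (ties get averaged ranks).
ranks: |5|->7, |5|->7, |3|->3.5, |4|->5, |1|->1, |6|->9, |2|->2, |8|->10, |3|->3.5, |5|->7
Step 3: Attach original signs; sum ranks with positive sign and with negative sign.
W+ = 7 + 5 + 1 + 2 + 10 = 25
W- = 7 + 3.5 + 9 + 3.5 + 7 = 30
(Check: W+ + W- = 55 should equal n(n+1)/2 = 55.)
Step 4: Test statistic W = min(W+, W-) = 25.
Step 5: Ties in |d|, so use the tie-corrected normal approximation.
        E[W] = n(n+1)/4 = 10*11/4 = 27.5.
        Tie groups: |d|=3 (t=2), |d|=5 (t=3); sum(t^3 - t) = 30.
        Var[W] = n(n+1)(2n+1)/24 - sum(t^3-t)/48 = 2310/24 - 30/48 = 95.625.
        z = (W - E[W]) / sqrt(Var[W]) = (25 - 27.5) / 9.7788 = -0.2557.
        Two-sided p = 2*Phi(z) = 0.798217.
Step 6: alpha = 0.1. fail to reject H0.

W+ = 25, W- = 30, W = min = 25, p = 0.798217, fail to reject H0.


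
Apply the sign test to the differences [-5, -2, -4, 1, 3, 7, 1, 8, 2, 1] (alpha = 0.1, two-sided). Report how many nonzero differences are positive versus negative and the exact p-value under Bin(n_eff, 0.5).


Step 1: Discard zero differences. Original n = 10; n_eff = number of nonzero differences = 10.
Nonzero differences (with sign): -5, -2, -4, +1, +3, +7, +1, +8, +2, +1
Step 2: Count signs: positive = 7, negative = 3.
Step 3: Under H0: P(positive) = 0.5, so the number of positives S ~ Bin(10, 0.5).
Step 4: Two-sided exact p-value = sum of Bin(10,0.5) probabilities at or below the observed probability = 0.343750.
Step 5: alpha = 0.1. fail to reject H0.

n_eff = 10, pos = 7, neg = 3, p = 0.343750, fail to reject H0.


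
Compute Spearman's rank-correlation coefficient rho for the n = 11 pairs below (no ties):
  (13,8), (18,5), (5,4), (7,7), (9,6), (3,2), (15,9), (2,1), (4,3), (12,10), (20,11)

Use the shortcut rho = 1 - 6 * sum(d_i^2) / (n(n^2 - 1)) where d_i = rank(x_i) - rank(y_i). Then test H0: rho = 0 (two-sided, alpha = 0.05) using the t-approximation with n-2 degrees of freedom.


Step 1: Rank x and y separately (midranks; no ties here).
rank(x): 13->8, 18->10, 5->4, 7->5, 9->6, 3->2, 15->9, 2->1, 4->3, 12->7, 20->11
rank(y): 8->8, 5->5, 4->4, 7->7, 6->6, 2->2, 9->9, 1->1, 3->3, 10->10, 11->11
Step 2: d_i = R_x(i) - R_y(i); compute d_i^2.
  (8-8)^2=0, (10-5)^2=25, (4-4)^2=0, (5-7)^2=4, (6-6)^2=0, (2-2)^2=0, (9-9)^2=0, (1-1)^2=0, (3-3)^2=0, (7-10)^2=9, (11-11)^2=0
sum(d^2) = 38.
Step 3: rho = 1 - 6*38 / (11*(11^2 - 1)) = 1 - 228/1320 = 0.827273.
Step 4: Under H0, t = rho * sqrt((n-2)/(1-rho^2)) = 4.4176 ~ t(9).
Step 5: Two-sided p-value from the t-distribution with 9 df = 0.001677.
Step 6: alpha = 0.05. reject H0.

rho = 0.8273, p = 0.001677, reject H0 at alpha = 0.05.


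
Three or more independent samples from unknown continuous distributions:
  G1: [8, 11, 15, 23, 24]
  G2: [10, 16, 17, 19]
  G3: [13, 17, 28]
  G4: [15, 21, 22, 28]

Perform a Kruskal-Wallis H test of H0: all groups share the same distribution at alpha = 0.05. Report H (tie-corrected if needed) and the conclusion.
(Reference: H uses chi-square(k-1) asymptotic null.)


Step 1: Combine all N = 16 observations and assign midranks.
sorted (value, group, rank): (8,G1,1), (10,G2,2), (11,G1,3), (13,G3,4), (15,G1,5.5), (15,G4,5.5), (16,G2,7), (17,G2,8.5), (17,G3,8.5), (19,G2,10), (21,G4,11), (22,G4,12), (23,G1,13), (24,G1,14), (28,G3,15.5), (28,G4,15.5)
Step 2: Sum ranks within each group.
R_1 = 36.5 (n_1 = 5)
R_2 = 27.5 (n_2 = 4)
R_3 = 28 (n_3 = 3)
R_4 = 44 (n_4 = 4)
Step 3: H = 12/(N(N+1)) * sum(R_i^2/n_i) - 3(N+1)
     = 12/(16*17) * (36.5^2/5 + 27.5^2/4 + 28^2/3 + 44^2/4) - 3*17
     = 0.044118 * 1200.85 - 51
     = 1.978493.
Step 4: Ties present; correction factor C = 1 - 18/(16^3 - 16) = 0.995588. Corrected H = 1.978493 / 0.995588 = 1.987260.
Step 5: Under H0, H ~ chi^2(3); p-value = 0.575055.
Step 6: alpha = 0.05. fail to reject H0.

H = 1.9873, df = 3, p = 0.575055, fail to reject H0.


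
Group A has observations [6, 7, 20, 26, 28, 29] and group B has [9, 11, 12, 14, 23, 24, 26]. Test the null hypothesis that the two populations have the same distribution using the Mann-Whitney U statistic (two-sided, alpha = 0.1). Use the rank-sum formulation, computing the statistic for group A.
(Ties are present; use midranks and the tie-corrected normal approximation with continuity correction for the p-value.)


Step 1: Combine and sort all 13 observations; assign midranks.
sorted (value, group): (6,X), (7,X), (9,Y), (11,Y), (12,Y), (14,Y), (20,X), (23,Y), (24,Y), (26,X), (26,Y), (28,X), (29,X)
ranks: 6->1, 7->2, 9->3, 11->4, 12->5, 14->6, 20->7, 23->8, 24->9, 26->10.5, 26->10.5, 28->12, 29->13
Step 2: Rank sum for X: R1 = 1 + 2 + 7 + 10.5 + 12 + 13 = 45.5.
Step 3: U_X = R1 - n1(n1+1)/2 = 45.5 - 6*7/2 = 45.5 - 21 = 24.5.
       U_Y = n1*n2 - U_X = 42 - 24.5 = 17.5.
Step 4: Ties are present, so use the tie-corrected normal approximation (with continuity correction) for the p-value.
Step 5: p-value = 0.667806; compare to alpha = 0.1. fail to reject H0.

U_X = 24.5, p = 0.667806, fail to reject H0 at alpha = 0.1.


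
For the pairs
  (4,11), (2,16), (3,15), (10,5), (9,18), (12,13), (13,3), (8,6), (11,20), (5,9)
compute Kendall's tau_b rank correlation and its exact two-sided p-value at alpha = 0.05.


Step 1: Enumerate the 45 unordered pairs (i,j) with i<j and classify each by sign(x_j-x_i) * sign(y_j-y_i).
  (1,2):dx=-2,dy=+5->D; (1,3):dx=-1,dy=+4->D; (1,4):dx=+6,dy=-6->D; (1,5):dx=+5,dy=+7->C
  (1,6):dx=+8,dy=+2->C; (1,7):dx=+9,dy=-8->D; (1,8):dx=+4,dy=-5->D; (1,9):dx=+7,dy=+9->C
  (1,10):dx=+1,dy=-2->D; (2,3):dx=+1,dy=-1->D; (2,4):dx=+8,dy=-11->D; (2,5):dx=+7,dy=+2->C
  (2,6):dx=+10,dy=-3->D; (2,7):dx=+11,dy=-13->D; (2,8):dx=+6,dy=-10->D; (2,9):dx=+9,dy=+4->C
  (2,10):dx=+3,dy=-7->D; (3,4):dx=+7,dy=-10->D; (3,5):dx=+6,dy=+3->C; (3,6):dx=+9,dy=-2->D
  (3,7):dx=+10,dy=-12->D; (3,8):dx=+5,dy=-9->D; (3,9):dx=+8,dy=+5->C; (3,10):dx=+2,dy=-6->D
  (4,5):dx=-1,dy=+13->D; (4,6):dx=+2,dy=+8->C; (4,7):dx=+3,dy=-2->D; (4,8):dx=-2,dy=+1->D
  (4,9):dx=+1,dy=+15->C; (4,10):dx=-5,dy=+4->D; (5,6):dx=+3,dy=-5->D; (5,7):dx=+4,dy=-15->D
  (5,8):dx=-1,dy=-12->C; (5,9):dx=+2,dy=+2->C; (5,10):dx=-4,dy=-9->C; (6,7):dx=+1,dy=-10->D
  (6,8):dx=-4,dy=-7->C; (6,9):dx=-1,dy=+7->D; (6,10):dx=-7,dy=-4->C; (7,8):dx=-5,dy=+3->D
  (7,9):dx=-2,dy=+17->D; (7,10):dx=-8,dy=+6->D; (8,9):dx=+3,dy=+14->C; (8,10):dx=-3,dy=+3->D
  (9,10):dx=-6,dy=-11->C
Step 2: C = 16, D = 29, total pairs = 45.
Step 3: tau = (C - D)/(n(n-1)/2) = (16 - 29)/45 = -0.288889.
Step 4: Exact two-sided p-value (enumerate n! = 3628800 permutations of y under H0): p = 0.291248.
Step 5: alpha = 0.05. fail to reject H0.

tau_b = -0.2889 (C=16, D=29), p = 0.291248, fail to reject H0.


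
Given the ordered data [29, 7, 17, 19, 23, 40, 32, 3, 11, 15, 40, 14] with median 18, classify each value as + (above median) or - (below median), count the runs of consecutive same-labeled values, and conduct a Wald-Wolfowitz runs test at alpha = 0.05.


Step 1: Compute median = 18; label A = above, B = below.
Labels in order: ABBAAAABBBAB  (n_A = 6, n_B = 6)
Step 2: Count runs R = 6.
Step 3: Under H0 (random ordering), E[R] = 2*n_A*n_B/(n_A+n_B) + 1 = 2*6*6/12 + 1 = 7.0000.
        Var[R] = 2*n_A*n_B*(2*n_A*n_B - n_A - n_B) / ((n_A+n_B)^2 * (n_A+n_B-1)) = 4320/1584 = 2.7273.
        SD[R] = 1.6514.
Step 4: Continuity-corrected z = (R + 0.5 - E[R]) / SD[R] = (6 + 0.5 - 7.0000) / 1.6514 = -0.3028.
Step 5: Two-sided p-value via normal approximation = 2*(1 - Phi(|z|)) = 0.762069.
Step 6: alpha = 0.05. fail to reject H0.

R = 6, z = -0.3028, p = 0.762069, fail to reject H0.


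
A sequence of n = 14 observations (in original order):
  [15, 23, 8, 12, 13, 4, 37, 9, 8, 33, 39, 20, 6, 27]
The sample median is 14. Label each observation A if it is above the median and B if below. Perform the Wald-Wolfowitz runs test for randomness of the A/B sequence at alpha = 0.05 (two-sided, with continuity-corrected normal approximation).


Step 1: Compute median = 14; label A = above, B = below.
Labels in order: AABBBBABBAAABA  (n_A = 7, n_B = 7)
Step 2: Count runs R = 7.
Step 3: Under H0 (random ordering), E[R] = 2*n_A*n_B/(n_A+n_B) + 1 = 2*7*7/14 + 1 = 8.0000.
        Var[R] = 2*n_A*n_B*(2*n_A*n_B - n_A - n_B) / ((n_A+n_B)^2 * (n_A+n_B-1)) = 8232/2548 = 3.2308.
        SD[R] = 1.7974.
Step 4: Continuity-corrected z = (R + 0.5 - E[R]) / SD[R] = (7 + 0.5 - 8.0000) / 1.7974 = -0.2782.
Step 5: Two-sided p-value via normal approximation = 2*(1 - Phi(|z|)) = 0.780879.
Step 6: alpha = 0.05. fail to reject H0.

R = 7, z = -0.2782, p = 0.780879, fail to reject H0.


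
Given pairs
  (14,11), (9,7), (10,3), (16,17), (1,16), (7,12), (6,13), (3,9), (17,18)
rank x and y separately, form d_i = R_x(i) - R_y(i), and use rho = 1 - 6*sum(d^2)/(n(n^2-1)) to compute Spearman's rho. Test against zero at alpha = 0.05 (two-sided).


Step 1: Rank x and y separately (midranks; no ties here).
rank(x): 14->7, 9->5, 10->6, 16->8, 1->1, 7->4, 6->3, 3->2, 17->9
rank(y): 11->4, 7->2, 3->1, 17->8, 16->7, 12->5, 13->6, 9->3, 18->9
Step 2: d_i = R_x(i) - R_y(i); compute d_i^2.
  (7-4)^2=9, (5-2)^2=9, (6-1)^2=25, (8-8)^2=0, (1-7)^2=36, (4-5)^2=1, (3-6)^2=9, (2-3)^2=1, (9-9)^2=0
sum(d^2) = 90.
Step 3: rho = 1 - 6*90 / (9*(9^2 - 1)) = 1 - 540/720 = 0.250000.
Step 4: Under H0, t = rho * sqrt((n-2)/(1-rho^2)) = 0.6831 ~ t(7).
Step 5: Two-sided p-value from the t-distribution with 7 df = 0.516490.
Step 6: alpha = 0.05. fail to reject H0.

rho = 0.2500, p = 0.516490, fail to reject H0 at alpha = 0.05.


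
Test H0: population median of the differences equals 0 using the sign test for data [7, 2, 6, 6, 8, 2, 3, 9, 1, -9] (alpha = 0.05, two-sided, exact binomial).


Step 1: Discard zero differences. Original n = 10; n_eff = number of nonzero differences = 10.
Nonzero differences (with sign): +7, +2, +6, +6, +8, +2, +3, +9, +1, -9
Step 2: Count signs: positive = 9, negative = 1.
Step 3: Under H0: P(positive) = 0.5, so the number of positives S ~ Bin(10, 0.5).
Step 4: Two-sided exact p-value = sum of Bin(10,0.5) probabilities at or below the observed probability = 0.021484.
Step 5: alpha = 0.05. reject H0.

n_eff = 10, pos = 9, neg = 1, p = 0.021484, reject H0.


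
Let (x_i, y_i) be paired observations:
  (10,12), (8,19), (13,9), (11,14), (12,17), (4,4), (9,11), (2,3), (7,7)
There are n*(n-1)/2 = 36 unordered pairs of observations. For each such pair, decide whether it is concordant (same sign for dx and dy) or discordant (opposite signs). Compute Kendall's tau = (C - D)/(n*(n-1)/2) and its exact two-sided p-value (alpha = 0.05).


Step 1: Enumerate the 36 unordered pairs (i,j) with i<j and classify each by sign(x_j-x_i) * sign(y_j-y_i).
  (1,2):dx=-2,dy=+7->D; (1,3):dx=+3,dy=-3->D; (1,4):dx=+1,dy=+2->C; (1,5):dx=+2,dy=+5->C
  (1,6):dx=-6,dy=-8->C; (1,7):dx=-1,dy=-1->C; (1,8):dx=-8,dy=-9->C; (1,9):dx=-3,dy=-5->C
  (2,3):dx=+5,dy=-10->D; (2,4):dx=+3,dy=-5->D; (2,5):dx=+4,dy=-2->D; (2,6):dx=-4,dy=-15->C
  (2,7):dx=+1,dy=-8->D; (2,8):dx=-6,dy=-16->C; (2,9):dx=-1,dy=-12->C; (3,4):dx=-2,dy=+5->D
  (3,5):dx=-1,dy=+8->D; (3,6):dx=-9,dy=-5->C; (3,7):dx=-4,dy=+2->D; (3,8):dx=-11,dy=-6->C
  (3,9):dx=-6,dy=-2->C; (4,5):dx=+1,dy=+3->C; (4,6):dx=-7,dy=-10->C; (4,7):dx=-2,dy=-3->C
  (4,8):dx=-9,dy=-11->C; (4,9):dx=-4,dy=-7->C; (5,6):dx=-8,dy=-13->C; (5,7):dx=-3,dy=-6->C
  (5,8):dx=-10,dy=-14->C; (5,9):dx=-5,dy=-10->C; (6,7):dx=+5,dy=+7->C; (6,8):dx=-2,dy=-1->C
  (6,9):dx=+3,dy=+3->C; (7,8):dx=-7,dy=-8->C; (7,9):dx=-2,dy=-4->C; (8,9):dx=+5,dy=+4->C
Step 2: C = 27, D = 9, total pairs = 36.
Step 3: tau = (C - D)/(n(n-1)/2) = (27 - 9)/36 = 0.500000.
Step 4: Exact two-sided p-value (enumerate n! = 362880 permutations of y under H0): p = 0.075176.
Step 5: alpha = 0.05. fail to reject H0.

tau_b = 0.5000 (C=27, D=9), p = 0.075176, fail to reject H0.


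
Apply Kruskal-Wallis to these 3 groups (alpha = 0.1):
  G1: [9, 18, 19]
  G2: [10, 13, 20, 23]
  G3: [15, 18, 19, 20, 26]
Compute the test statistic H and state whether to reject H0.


Step 1: Combine all N = 12 observations and assign midranks.
sorted (value, group, rank): (9,G1,1), (10,G2,2), (13,G2,3), (15,G3,4), (18,G1,5.5), (18,G3,5.5), (19,G1,7.5), (19,G3,7.5), (20,G2,9.5), (20,G3,9.5), (23,G2,11), (26,G3,12)
Step 2: Sum ranks within each group.
R_1 = 14 (n_1 = 3)
R_2 = 25.5 (n_2 = 4)
R_3 = 38.5 (n_3 = 5)
Step 3: H = 12/(N(N+1)) * sum(R_i^2/n_i) - 3(N+1)
     = 12/(12*13) * (14^2/3 + 25.5^2/4 + 38.5^2/5) - 3*13
     = 0.076923 * 524.346 - 39
     = 1.334295.
Step 4: Ties present; correction factor C = 1 - 18/(12^3 - 12) = 0.989510. Corrected H = 1.334295 / 0.989510 = 1.348439.
Step 5: Under H0, H ~ chi^2(2); p-value = 0.509554.
Step 6: alpha = 0.1. fail to reject H0.

H = 1.3484, df = 2, p = 0.509554, fail to reject H0.


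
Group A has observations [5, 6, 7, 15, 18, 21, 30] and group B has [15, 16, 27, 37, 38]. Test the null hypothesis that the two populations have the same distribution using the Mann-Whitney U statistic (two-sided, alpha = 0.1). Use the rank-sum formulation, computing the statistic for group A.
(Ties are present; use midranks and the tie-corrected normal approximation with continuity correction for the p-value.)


Step 1: Combine and sort all 12 observations; assign midranks.
sorted (value, group): (5,X), (6,X), (7,X), (15,X), (15,Y), (16,Y), (18,X), (21,X), (27,Y), (30,X), (37,Y), (38,Y)
ranks: 5->1, 6->2, 7->3, 15->4.5, 15->4.5, 16->6, 18->7, 21->8, 27->9, 30->10, 37->11, 38->12
Step 2: Rank sum for X: R1 = 1 + 2 + 3 + 4.5 + 7 + 8 + 10 = 35.5.
Step 3: U_X = R1 - n1(n1+1)/2 = 35.5 - 7*8/2 = 35.5 - 28 = 7.5.
       U_Y = n1*n2 - U_X = 35 - 7.5 = 27.5.
Step 4: Ties are present, so use the tie-corrected normal approximation (with continuity correction) for the p-value.
Step 5: p-value = 0.122225; compare to alpha = 0.1. fail to reject H0.

U_X = 7.5, p = 0.122225, fail to reject H0 at alpha = 0.1.


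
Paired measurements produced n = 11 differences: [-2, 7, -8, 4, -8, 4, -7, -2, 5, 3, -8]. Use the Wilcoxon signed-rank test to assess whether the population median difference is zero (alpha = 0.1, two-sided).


Step 1: Drop any zero differences (none here) and take |d_i|.
|d| = [2, 7, 8, 4, 8, 4, 7, 2, 5, 3, 8]
Step 2: Midrank |d_i| (ties get averaged ranks).
ranks: |2|->1.5, |7|->7.5, |8|->10, |4|->4.5, |8|->10, |4|->4.5, |7|->7.5, |2|->1.5, |5|->6, |3|->3, |8|->10
Step 3: Attach original signs; sum ranks with positive sign and with negative sign.
W+ = 7.5 + 4.5 + 4.5 + 6 + 3 = 25.5
W- = 1.5 + 10 + 10 + 7.5 + 1.5 + 10 = 40.5
(Check: W+ + W- = 66 should equal n(n+1)/2 = 66.)
Step 4: Test statistic W = min(W+, W-) = 25.5.
Step 5: Ties in |d|, so use the tie-corrected normal approximation.
        E[W] = n(n+1)/4 = 11*12/4 = 33.
        Tie groups: |d|=2 (t=2), |d|=4 (t=2), |d|=7 (t=2), |d|=8 (t=3); sum(t^3 - t) = 42.
        Var[W] = n(n+1)(2n+1)/24 - sum(t^3-t)/48 = 3036/24 - 42/48 = 125.625.
        z = (W - E[W]) / sqrt(Var[W]) = (25.5 - 33) / 11.2083 = -0.6691.
        Two-sided p = 2*Phi(z) = 0.503400.
Step 6: alpha = 0.1. fail to reject H0.

W+ = 25.5, W- = 40.5, W = min = 25.5, p = 0.503400, fail to reject H0.


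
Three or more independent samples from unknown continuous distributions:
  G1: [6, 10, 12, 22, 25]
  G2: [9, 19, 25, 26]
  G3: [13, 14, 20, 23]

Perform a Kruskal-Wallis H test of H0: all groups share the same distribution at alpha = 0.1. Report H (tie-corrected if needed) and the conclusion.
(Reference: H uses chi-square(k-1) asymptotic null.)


Step 1: Combine all N = 13 observations and assign midranks.
sorted (value, group, rank): (6,G1,1), (9,G2,2), (10,G1,3), (12,G1,4), (13,G3,5), (14,G3,6), (19,G2,7), (20,G3,8), (22,G1,9), (23,G3,10), (25,G1,11.5), (25,G2,11.5), (26,G2,13)
Step 2: Sum ranks within each group.
R_1 = 28.5 (n_1 = 5)
R_2 = 33.5 (n_2 = 4)
R_3 = 29 (n_3 = 4)
Step 3: H = 12/(N(N+1)) * sum(R_i^2/n_i) - 3(N+1)
     = 12/(13*14) * (28.5^2/5 + 33.5^2/4 + 29^2/4) - 3*14
     = 0.065934 * 653.263 - 42
     = 1.072253.
Step 4: Ties present; correction factor C = 1 - 6/(13^3 - 13) = 0.997253. Corrected H = 1.072253 / 0.997253 = 1.075207.
Step 5: Under H0, H ~ chi^2(2); p-value = 0.584147.
Step 6: alpha = 0.1. fail to reject H0.

H = 1.0752, df = 2, p = 0.584147, fail to reject H0.
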